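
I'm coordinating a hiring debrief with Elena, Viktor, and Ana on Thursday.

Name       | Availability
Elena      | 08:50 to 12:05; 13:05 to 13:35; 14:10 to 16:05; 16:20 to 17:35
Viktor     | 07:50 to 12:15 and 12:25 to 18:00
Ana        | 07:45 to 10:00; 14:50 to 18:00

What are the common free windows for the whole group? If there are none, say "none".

08:50-10:00, 14:50-16:05, 16:20-17:35

Elena ∩ Viktor: 08:50-12:05, 13:05-13:35, 14:10-16:05, 16:20-17:35.
Elena ∩ Viktor ∩ Ana: 08:50-10:00, 14:50-16:05, 16:20-17:35.
Those are the intersection windows.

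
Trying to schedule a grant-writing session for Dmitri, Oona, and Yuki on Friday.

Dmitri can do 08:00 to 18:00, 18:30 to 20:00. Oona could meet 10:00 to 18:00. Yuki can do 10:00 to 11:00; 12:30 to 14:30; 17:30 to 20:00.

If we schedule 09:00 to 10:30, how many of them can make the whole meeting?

Dmitri can make the full 09:00-10:30 slot — that's 1.

1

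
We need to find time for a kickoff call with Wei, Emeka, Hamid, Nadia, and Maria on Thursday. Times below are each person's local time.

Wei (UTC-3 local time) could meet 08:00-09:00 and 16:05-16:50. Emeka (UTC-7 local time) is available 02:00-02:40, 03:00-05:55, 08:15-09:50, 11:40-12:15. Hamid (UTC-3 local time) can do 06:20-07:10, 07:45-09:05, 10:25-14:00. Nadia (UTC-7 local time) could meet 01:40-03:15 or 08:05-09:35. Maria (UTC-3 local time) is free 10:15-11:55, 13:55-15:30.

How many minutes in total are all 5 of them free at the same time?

Wei in UTC: 11:00-12:00, 19:05-19:50 (add 3h to convert from UTC-3).
Emeka in UTC: 09:00-09:40, 10:00-12:55, 15:15-16:50, 18:40-19:15 (add 7h to convert from UTC-7).
Hamid in UTC: 09:20-10:10, 10:45-12:05, 13:25-17:00 (add 3h to convert from UTC-3).
Nadia in UTC: 08:40-10:15, 15:05-16:35 (add 7h to convert from UTC-7).
Maria in UTC: 13:15-14:55, 16:55-18:30 (add 3h to convert from UTC-3).
Wei ∩ Emeka: 11:00-12:00, 19:05-19:15.
Wei ∩ Emeka ∩ Hamid: 11:00-12:00.
Wei ∩ Emeka ∩ Hamid ∩ Nadia: ∅.
Wei ∩ Emeka ∩ Hamid ∩ Nadia ∩ Maria: ∅.
There is no time when everyone is free.
There is no common window, so the total is 0 minutes.

0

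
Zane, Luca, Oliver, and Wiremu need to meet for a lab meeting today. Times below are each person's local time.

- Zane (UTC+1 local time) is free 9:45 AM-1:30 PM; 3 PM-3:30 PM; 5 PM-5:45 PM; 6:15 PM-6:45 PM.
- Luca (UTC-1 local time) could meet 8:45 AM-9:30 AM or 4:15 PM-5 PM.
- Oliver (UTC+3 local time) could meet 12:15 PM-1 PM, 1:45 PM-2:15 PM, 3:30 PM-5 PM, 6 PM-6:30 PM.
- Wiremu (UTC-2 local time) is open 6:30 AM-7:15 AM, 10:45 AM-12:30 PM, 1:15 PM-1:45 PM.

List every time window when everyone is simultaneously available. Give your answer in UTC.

none

Zane in UTC: 08:45-12:30, 14:00-14:30, 16:00-16:45, 17:15-17:45 (subtract 1h to convert from UTC+1).
Luca in UTC: 09:45-10:30, 17:15-18:00 (add 1h to convert from UTC-1).
Oliver in UTC: 09:15-10:00, 10:45-11:15, 12:30-14:00, 15:00-15:30 (subtract 3h to convert from UTC+3).
Wiremu in UTC: 08:30-09:15, 12:45-14:30, 15:15-15:45 (add 2h to convert from UTC-2).
Zane ∩ Luca: 09:45-10:30, 17:15-17:45.
Zane ∩ Luca ∩ Oliver: 09:45-10:00.
Zane ∩ Luca ∩ Oliver ∩ Wiremu: ∅.
There is no time when everyone is free.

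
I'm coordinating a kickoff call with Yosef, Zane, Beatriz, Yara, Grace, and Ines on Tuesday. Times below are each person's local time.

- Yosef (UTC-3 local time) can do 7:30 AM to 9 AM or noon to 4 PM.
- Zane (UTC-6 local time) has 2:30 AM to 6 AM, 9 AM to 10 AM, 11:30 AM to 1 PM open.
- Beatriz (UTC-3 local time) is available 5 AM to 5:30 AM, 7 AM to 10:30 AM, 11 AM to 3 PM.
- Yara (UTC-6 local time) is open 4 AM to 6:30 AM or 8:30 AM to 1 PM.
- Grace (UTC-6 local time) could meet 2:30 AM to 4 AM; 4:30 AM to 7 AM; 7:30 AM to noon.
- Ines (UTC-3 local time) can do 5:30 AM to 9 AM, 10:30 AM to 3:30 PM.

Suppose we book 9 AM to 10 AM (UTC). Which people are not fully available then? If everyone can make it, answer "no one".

Beatriz, Yara, Yosef

Yosef in UTC: 10:30-12:00, 15:00-19:00 (add 3h to convert from UTC-3).
Zane in UTC: 08:30-12:00, 15:00-16:00, 17:30-19:00 (add 6h to convert from UTC-6).
Beatriz in UTC: 08:00-08:30, 10:00-13:30, 14:00-18:00 (add 3h to convert from UTC-3).
Yara in UTC: 10:00-12:30, 14:30-19:00 (add 6h to convert from UTC-6).
Grace in UTC: 08:30-10:00, 10:30-13:00, 13:30-18:00 (add 6h to convert from UTC-6).
Ines in UTC: 08:30-12:00, 13:30-18:30 (add 3h to convert from UTC-3).
Yosef: not fully free for 09:00-10:00. Zane: free for 09:00-10:00. Beatriz: not fully free for 09:00-10:00. Yara: not fully free for 09:00-10:00. Grace: free for 09:00-10:00. Ines: free for 09:00-10:00.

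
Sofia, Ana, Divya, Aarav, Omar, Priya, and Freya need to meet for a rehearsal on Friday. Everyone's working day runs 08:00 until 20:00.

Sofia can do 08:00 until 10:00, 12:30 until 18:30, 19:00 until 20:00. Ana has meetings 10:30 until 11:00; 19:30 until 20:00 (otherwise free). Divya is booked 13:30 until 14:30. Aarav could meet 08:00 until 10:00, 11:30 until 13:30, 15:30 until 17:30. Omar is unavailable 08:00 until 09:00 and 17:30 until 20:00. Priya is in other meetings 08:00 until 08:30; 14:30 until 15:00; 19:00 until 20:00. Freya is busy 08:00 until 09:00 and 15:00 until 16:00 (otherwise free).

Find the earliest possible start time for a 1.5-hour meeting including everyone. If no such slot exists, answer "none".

16:00

Sofia free: 08:00-10:00, 12:30-18:30, 19:00-20:00.
Ana free: 08:00-10:30, 11:00-19:30 (invert busy blocks within the working day).
Divya free: 08:00-13:30, 14:30-20:00 (invert busy blocks within the working day).
Aarav free: 08:00-10:00, 11:30-13:30, 15:30-17:30.
Omar free: 09:00-17:30 (invert busy blocks within the working day).
Priya free: 08:30-14:30, 15:00-19:00 (invert busy blocks within the working day).
Freya free: 09:00-15:00, 16:00-20:00 (invert busy blocks within the working day).
Sofia ∩ Ana: 08:00-10:00, 12:30-18:30, 19:00-19:30.
Sofia ∩ Ana ∩ Divya: 08:00-10:00, 12:30-13:30, 14:30-18:30, 19:00-19:30.
Sofia ∩ Ana ∩ Divya ∩ Aarav: 08:00-10:00, 12:30-13:30, 15:30-17:30.
Sofia ∩ Ana ∩ Divya ∩ Aarav ∩ Omar: 09:00-10:00, 12:30-13:30, 15:30-17:30.
Sofia ∩ Ana ∩ Divya ∩ Aarav ∩ Omar ∩ Priya: 09:00-10:00, 12:30-13:30, 15:30-17:30.
Sofia ∩ Ana ∩ Divya ∩ Aarav ∩ Omar ∩ Priya ∩ Freya: 09:00-10:00, 12:30-13:30, 16:00-17:30.
The first common window of at least 90 minutes is 16:00-17:30, so the earliest start is 16:00.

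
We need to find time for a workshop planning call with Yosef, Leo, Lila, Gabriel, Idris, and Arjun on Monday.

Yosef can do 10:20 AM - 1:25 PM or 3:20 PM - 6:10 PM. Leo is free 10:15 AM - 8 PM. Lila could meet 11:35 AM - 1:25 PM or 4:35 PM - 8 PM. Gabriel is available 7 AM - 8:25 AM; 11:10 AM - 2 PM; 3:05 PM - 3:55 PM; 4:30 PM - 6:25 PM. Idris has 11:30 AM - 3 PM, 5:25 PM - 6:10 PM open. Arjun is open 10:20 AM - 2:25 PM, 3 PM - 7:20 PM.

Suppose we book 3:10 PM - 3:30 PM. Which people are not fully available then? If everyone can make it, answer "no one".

Idris, Lila, Yosef

Yosef: not fully free for 15:10-15:30. Leo: free for 15:10-15:30. Lila: not fully free for 15:10-15:30. Gabriel: free for 15:10-15:30. Idris: not fully free for 15:10-15:30. Arjun: free for 15:10-15:30.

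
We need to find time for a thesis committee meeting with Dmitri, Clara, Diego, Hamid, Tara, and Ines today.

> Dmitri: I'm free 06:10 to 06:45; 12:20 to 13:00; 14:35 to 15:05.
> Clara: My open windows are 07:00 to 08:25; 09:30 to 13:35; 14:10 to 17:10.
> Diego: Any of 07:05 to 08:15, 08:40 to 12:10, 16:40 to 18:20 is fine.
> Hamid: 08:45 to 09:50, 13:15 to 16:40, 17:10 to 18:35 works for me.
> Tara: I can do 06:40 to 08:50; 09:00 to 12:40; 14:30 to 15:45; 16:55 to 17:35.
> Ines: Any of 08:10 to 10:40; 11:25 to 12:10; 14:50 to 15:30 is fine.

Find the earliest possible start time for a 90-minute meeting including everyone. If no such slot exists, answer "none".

Dmitri ∩ Clara: 12:20-13:00, 14:35-15:05.
Dmitri ∩ Clara ∩ Diego: ∅.
Dmitri ∩ Clara ∩ Diego ∩ Hamid: ∅.
Dmitri ∩ Clara ∩ Diego ∩ Hamid ∩ Tara: ∅.
Dmitri ∩ Clara ∩ Diego ∩ Hamid ∩ Tara ∩ Ines: ∅.
There is no time when everyone is free.
No common window is at least 90 minutes long.

none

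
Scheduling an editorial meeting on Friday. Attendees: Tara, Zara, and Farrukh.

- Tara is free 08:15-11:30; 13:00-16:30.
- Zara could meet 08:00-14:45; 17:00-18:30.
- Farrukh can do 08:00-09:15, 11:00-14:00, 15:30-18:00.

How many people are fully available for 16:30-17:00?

1

Farrukh can make the full 16:30-17:00 slot — that's 1.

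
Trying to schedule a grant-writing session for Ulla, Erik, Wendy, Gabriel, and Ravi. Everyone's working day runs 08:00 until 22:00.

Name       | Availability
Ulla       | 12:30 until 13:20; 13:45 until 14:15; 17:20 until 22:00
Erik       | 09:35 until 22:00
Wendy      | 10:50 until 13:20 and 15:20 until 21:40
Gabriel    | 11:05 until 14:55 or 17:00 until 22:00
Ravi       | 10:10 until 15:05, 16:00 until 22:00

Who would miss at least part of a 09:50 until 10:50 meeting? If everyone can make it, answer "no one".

Gabriel, Ravi, Ulla, Wendy

Ulla: not fully free for 09:50-10:50. Erik: free for 09:50-10:50. Wendy: not fully free for 09:50-10:50. Gabriel: not fully free for 09:50-10:50. Ravi: not fully free for 09:50-10:50.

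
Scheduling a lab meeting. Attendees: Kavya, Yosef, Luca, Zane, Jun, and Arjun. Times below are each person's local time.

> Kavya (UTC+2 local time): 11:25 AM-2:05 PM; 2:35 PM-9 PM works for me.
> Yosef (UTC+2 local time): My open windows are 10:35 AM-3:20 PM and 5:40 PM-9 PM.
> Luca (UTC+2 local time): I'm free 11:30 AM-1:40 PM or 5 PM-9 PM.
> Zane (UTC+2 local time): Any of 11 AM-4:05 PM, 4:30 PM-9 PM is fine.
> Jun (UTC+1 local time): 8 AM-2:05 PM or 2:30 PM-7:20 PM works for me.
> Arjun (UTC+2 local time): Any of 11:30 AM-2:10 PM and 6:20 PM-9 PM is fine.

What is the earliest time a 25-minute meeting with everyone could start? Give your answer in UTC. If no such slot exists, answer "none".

Kavya in UTC: 09:25-12:05, 12:35-19:00 (subtract 2h to convert from UTC+2).
Yosef in UTC: 08:35-13:20, 15:40-19:00 (subtract 2h to convert from UTC+2).
Luca in UTC: 09:30-11:40, 15:00-19:00 (subtract 2h to convert from UTC+2).
Zane in UTC: 09:00-14:05, 14:30-19:00 (subtract 2h to convert from UTC+2).
Jun in UTC: 07:00-13:05, 13:30-18:20 (subtract 1h to convert from UTC+1).
Arjun in UTC: 09:30-12:10, 16:20-19:00 (subtract 2h to convert from UTC+2).
Kavya ∩ Yosef: 09:25-12:05, 12:35-13:20, 15:40-19:00.
Kavya ∩ Yosef ∩ Luca: 09:30-11:40, 15:40-19:00.
Kavya ∩ Yosef ∩ Luca ∩ Zane: 09:30-11:40, 15:40-19:00.
Kavya ∩ Yosef ∩ Luca ∩ Zane ∩ Jun: 09:30-11:40, 15:40-18:20.
Kavya ∩ Yosef ∩ Luca ∩ Zane ∩ Jun ∩ Arjun: 09:30-11:40, 16:20-18:20.
The first common window of at least 25 minutes is 09:30-11:40, so the earliest start is 09:30.

09:30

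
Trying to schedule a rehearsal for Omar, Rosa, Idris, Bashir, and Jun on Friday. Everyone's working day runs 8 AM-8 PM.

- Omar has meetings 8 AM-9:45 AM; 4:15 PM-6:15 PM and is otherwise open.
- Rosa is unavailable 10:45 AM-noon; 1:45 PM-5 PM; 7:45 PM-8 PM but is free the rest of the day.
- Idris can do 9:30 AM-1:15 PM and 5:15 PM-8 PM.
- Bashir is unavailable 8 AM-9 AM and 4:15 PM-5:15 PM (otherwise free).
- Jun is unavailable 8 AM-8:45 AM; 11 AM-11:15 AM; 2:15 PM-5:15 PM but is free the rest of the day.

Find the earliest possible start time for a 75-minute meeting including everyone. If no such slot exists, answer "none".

Omar free: 09:45-16:15, 18:15-20:00 (invert busy blocks within the working day).
Rosa free: 08:00-10:45, 12:00-13:45, 17:00-19:45 (invert busy blocks within the working day).
Idris free: 09:30-13:15, 17:15-20:00.
Bashir free: 09:00-16:15, 17:15-20:00 (invert busy blocks within the working day).
Jun free: 08:45-11:00, 11:15-14:15, 17:15-20:00 (invert busy blocks within the working day).
Omar ∩ Rosa: 09:45-10:45, 12:00-13:45, 18:15-19:45.
Omar ∩ Rosa ∩ Idris: 09:45-10:45, 12:00-13:15, 18:15-19:45.
Omar ∩ Rosa ∩ Idris ∩ Bashir: 09:45-10:45, 12:00-13:15, 18:15-19:45.
Omar ∩ Rosa ∩ Idris ∩ Bashir ∩ Jun: 09:45-10:45, 12:00-13:15, 18:15-19:45.
Those are the intersection windows.
The first common window of at least 75 minutes is 12:00-13:15, so the earliest start is 12:00.

12:00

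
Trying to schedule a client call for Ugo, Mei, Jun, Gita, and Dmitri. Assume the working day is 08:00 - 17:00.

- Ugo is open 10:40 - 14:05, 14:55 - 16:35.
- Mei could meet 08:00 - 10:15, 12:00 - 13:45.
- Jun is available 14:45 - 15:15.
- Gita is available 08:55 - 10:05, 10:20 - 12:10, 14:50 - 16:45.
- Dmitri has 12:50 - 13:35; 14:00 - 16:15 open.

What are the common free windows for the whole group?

none

Ugo ∩ Mei: 12:00-13:45.
Ugo ∩ Mei ∩ Jun: ∅.
Ugo ∩ Mei ∩ Jun ∩ Gita: ∅.
Ugo ∩ Mei ∩ Jun ∩ Gita ∩ Dmitri: ∅.
There is no time when everyone is free.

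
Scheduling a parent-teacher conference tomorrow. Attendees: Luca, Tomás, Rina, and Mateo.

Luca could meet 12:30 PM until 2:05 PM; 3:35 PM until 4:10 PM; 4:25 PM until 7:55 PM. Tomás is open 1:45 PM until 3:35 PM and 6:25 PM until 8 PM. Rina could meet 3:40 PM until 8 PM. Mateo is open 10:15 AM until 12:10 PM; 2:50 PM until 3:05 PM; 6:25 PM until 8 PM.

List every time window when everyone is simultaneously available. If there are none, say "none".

Luca ∩ Tomás: 13:45-14:05, 18:25-19:55.
Luca ∩ Tomás ∩ Rina: 18:25-19:55.
Luca ∩ Tomás ∩ Rina ∩ Mateo: 18:25-19:55.

18:25-19:55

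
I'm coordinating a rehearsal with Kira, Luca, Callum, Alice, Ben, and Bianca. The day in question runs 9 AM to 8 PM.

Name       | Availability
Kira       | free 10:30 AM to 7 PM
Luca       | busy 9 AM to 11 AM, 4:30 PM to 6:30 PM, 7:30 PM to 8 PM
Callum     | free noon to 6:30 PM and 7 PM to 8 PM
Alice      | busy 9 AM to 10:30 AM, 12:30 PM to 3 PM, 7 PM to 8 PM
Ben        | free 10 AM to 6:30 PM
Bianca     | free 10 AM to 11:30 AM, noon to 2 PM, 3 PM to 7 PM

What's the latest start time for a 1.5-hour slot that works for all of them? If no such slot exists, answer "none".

Kira free: 10:30-19:00.
Luca free: 11:00-16:30, 18:30-19:30 (invert busy blocks within the working day).
Callum free: 12:00-18:30, 19:00-20:00.
Alice free: 10:30-12:30, 15:00-19:00 (invert busy blocks within the working day).
Ben free: 10:00-18:30.
Bianca free: 10:00-11:30, 12:00-14:00, 15:00-19:00.
Kira ∩ Luca: 11:00-16:30, 18:30-19:00.
Kira ∩ Luca ∩ Callum: 12:00-16:30.
Kira ∩ Luca ∩ Callum ∩ Alice: 12:00-12:30, 15:00-16:30.
Kira ∩ Luca ∩ Callum ∩ Alice ∩ Ben: 12:00-12:30, 15:00-16:30.
Kira ∩ Luca ∩ Callum ∩ Alice ∩ Ben ∩ Bianca: 12:00-12:30, 15:00-16:30.
The last common window of at least 90 minutes is 15:00-16:30; a 90-minute meeting can start as late as 15:00 and still end by 16:30.

15:00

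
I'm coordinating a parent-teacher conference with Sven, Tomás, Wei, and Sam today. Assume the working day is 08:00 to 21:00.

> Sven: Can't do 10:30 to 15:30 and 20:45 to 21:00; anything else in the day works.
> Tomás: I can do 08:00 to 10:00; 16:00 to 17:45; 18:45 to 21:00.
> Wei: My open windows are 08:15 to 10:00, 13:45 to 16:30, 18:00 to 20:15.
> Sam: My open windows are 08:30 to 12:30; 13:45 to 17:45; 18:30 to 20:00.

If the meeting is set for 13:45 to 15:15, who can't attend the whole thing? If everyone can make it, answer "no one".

Sven, Tomás

Sven free: 08:00-10:30, 15:30-20:45 (invert busy blocks within the working day).
Tomás free: 08:00-10:00, 16:00-17:45, 18:45-21:00.
Wei free: 08:15-10:00, 13:45-16:30, 18:00-20:15.
Sam free: 08:30-12:30, 13:45-17:45, 18:30-20:00.
Sven: not fully free for 13:45-15:15. Tomás: not fully free for 13:45-15:15. Wei: free for 13:45-15:15. Sam: free for 13:45-15:15.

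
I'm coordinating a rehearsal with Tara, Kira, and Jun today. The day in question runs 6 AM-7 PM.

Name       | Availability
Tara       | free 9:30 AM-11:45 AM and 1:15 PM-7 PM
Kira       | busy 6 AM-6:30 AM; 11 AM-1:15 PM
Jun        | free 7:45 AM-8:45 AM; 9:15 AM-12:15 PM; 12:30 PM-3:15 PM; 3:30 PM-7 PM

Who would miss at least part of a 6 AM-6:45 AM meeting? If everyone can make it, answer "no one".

Jun, Kira, Tara

Tara free: 09:30-11:45, 13:15-19:00.
Kira free: 06:30-11:00, 13:15-19:00 (invert busy blocks within the working day).
Jun free: 07:45-08:45, 09:15-12:15, 12:30-15:15, 15:30-19:00.
Tara: not fully free for 06:00-06:45. Kira: not fully free for 06:00-06:45. Jun: not fully free for 06:00-06:45.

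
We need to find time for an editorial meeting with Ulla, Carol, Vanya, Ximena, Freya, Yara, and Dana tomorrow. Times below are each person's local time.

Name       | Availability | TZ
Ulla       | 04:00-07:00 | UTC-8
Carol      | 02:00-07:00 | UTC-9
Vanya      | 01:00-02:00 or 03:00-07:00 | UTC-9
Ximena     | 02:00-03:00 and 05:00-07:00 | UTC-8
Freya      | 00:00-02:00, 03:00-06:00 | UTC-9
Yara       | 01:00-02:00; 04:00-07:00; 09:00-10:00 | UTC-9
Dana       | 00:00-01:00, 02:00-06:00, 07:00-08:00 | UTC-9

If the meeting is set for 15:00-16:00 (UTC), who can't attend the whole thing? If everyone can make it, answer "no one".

Ulla in UTC: 12:00-15:00 (add 8h to convert from UTC-8).
Carol in UTC: 11:00-16:00 (add 9h to convert from UTC-9).
Vanya in UTC: 10:00-11:00, 12:00-16:00 (add 9h to convert from UTC-9).
Ximena in UTC: 10:00-11:00, 13:00-15:00 (add 8h to convert from UTC-8).
Freya in UTC: 09:00-11:00, 12:00-15:00 (add 9h to convert from UTC-9).
Yara in UTC: 10:00-11:00, 13:00-16:00, 18:00-19:00 (add 9h to convert from UTC-9).
Dana in UTC: 09:00-10:00, 11:00-15:00, 16:00-17:00 (add 9h to convert from UTC-9).
Ulla: not fully free for 15:00-16:00. Carol: free for 15:00-16:00. Vanya: free for 15:00-16:00. Ximena: not fully free for 15:00-16:00. Freya: not fully free for 15:00-16:00. Yara: free for 15:00-16:00. Dana: not fully free for 15:00-16:00.

Dana, Freya, Ulla, Ximena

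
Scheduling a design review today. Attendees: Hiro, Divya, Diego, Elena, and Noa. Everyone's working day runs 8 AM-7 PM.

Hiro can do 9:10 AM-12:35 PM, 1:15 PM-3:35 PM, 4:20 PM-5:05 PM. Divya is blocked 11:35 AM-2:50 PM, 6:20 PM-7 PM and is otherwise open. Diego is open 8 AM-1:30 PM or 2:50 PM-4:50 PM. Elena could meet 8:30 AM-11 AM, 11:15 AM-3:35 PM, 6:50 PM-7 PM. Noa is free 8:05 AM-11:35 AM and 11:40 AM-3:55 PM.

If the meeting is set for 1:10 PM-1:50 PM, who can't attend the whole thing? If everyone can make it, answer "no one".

Diego, Divya, Hiro

Hiro free: 09:10-12:35, 13:15-15:35, 16:20-17:05.
Divya free: 08:00-11:35, 14:50-18:20 (invert busy blocks within the working day).
Diego free: 08:00-13:30, 14:50-16:50.
Elena free: 08:30-11:00, 11:15-15:35, 18:50-19:00.
Noa free: 08:05-11:35, 11:40-15:55.
Hiro: not fully free for 13:10-13:50. Divya: not fully free for 13:10-13:50. Diego: not fully free for 13:10-13:50. Elena: free for 13:10-13:50. Noa: free for 13:10-13:50.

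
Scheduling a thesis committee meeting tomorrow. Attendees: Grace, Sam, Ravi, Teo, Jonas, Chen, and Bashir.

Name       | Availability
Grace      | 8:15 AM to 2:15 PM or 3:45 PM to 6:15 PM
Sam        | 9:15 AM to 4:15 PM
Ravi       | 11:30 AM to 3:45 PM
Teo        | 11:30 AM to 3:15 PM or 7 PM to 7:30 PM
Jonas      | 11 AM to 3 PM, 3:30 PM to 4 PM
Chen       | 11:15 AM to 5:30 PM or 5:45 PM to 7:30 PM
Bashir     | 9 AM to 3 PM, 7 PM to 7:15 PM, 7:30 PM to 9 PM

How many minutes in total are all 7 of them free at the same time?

165

Grace ∩ Sam: 09:15-14:15, 15:45-16:15.
Grace ∩ Sam ∩ Ravi: 11:30-14:15.
Grace ∩ Sam ∩ Ravi ∩ Teo: 11:30-14:15.
Grace ∩ Sam ∩ Ravi ∩ Teo ∩ Jonas: 11:30-14:15.
Grace ∩ Sam ∩ Ravi ∩ Teo ∩ Jonas ∩ Chen: 11:30-14:15.
Grace ∩ Sam ∩ Ravi ∩ Teo ∩ Jonas ∩ Chen ∩ Bashir: 11:30-14:15.
That's a single block of 165 minutes.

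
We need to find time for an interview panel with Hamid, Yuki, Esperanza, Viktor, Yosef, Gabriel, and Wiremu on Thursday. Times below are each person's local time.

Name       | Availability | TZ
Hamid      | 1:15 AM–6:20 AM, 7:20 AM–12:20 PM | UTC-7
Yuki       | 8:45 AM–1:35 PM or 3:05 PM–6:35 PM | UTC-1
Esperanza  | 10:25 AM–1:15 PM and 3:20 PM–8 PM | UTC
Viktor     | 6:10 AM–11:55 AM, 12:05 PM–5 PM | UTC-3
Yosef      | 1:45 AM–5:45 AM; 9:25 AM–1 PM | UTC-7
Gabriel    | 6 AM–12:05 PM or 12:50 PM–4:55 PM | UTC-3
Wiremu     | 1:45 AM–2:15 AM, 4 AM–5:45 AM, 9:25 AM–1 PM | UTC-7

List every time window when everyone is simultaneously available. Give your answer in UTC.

Hamid in UTC: 08:15-13:20, 14:20-19:20 (add 7h to convert from UTC-7).
Yuki in UTC: 09:45-14:35, 16:05-19:35 (add 1h to convert from UTC-1).
Esperanza in UTC: 10:25-13:15, 15:20-20:00.
Viktor in UTC: 09:10-14:55, 15:05-20:00 (add 3h to convert from UTC-3).
Yosef in UTC: 08:45-12:45, 16:25-20:00 (add 7h to convert from UTC-7).
Gabriel in UTC: 09:00-15:05, 15:50-19:55 (add 3h to convert from UTC-3).
Wiremu in UTC: 08:45-09:15, 11:00-12:45, 16:25-20:00 (add 7h to convert from UTC-7).
Hamid ∩ Yuki: 09:45-13:20, 14:20-14:35, 16:05-19:20.
Hamid ∩ Yuki ∩ Esperanza: 10:25-13:15, 16:05-19:20.
Hamid ∩ Yuki ∩ Esperanza ∩ Viktor: 10:25-13:15, 16:05-19:20.
Hamid ∩ Yuki ∩ Esperanza ∩ Viktor ∩ Yosef: 10:25-12:45, 16:25-19:20.
Hamid ∩ Yuki ∩ Esperanza ∩ Viktor ∩ Yosef ∩ Gabriel: 10:25-12:45, 16:25-19:20.
Hamid ∩ Yuki ∩ Esperanza ∩ Viktor ∩ Yosef ∩ Gabriel ∩ Wiremu: 11:00-12:45, 16:25-19:20.

11:00-12:45, 16:25-19:20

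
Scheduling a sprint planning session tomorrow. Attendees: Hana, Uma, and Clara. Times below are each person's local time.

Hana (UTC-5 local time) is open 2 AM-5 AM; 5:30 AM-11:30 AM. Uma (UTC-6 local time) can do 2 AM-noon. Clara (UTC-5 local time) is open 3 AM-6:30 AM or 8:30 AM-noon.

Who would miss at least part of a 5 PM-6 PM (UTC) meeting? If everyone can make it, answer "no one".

Hana in UTC: 07:00-10:00, 10:30-16:30 (add 5h to convert from UTC-5).
Uma in UTC: 08:00-18:00 (add 6h to convert from UTC-6).
Clara in UTC: 08:00-11:30, 13:30-17:00 (add 5h to convert from UTC-5).
Hana: not fully free for 17:00-18:00. Uma: free for 17:00-18:00. Clara: not fully free for 17:00-18:00.

Clara, Hana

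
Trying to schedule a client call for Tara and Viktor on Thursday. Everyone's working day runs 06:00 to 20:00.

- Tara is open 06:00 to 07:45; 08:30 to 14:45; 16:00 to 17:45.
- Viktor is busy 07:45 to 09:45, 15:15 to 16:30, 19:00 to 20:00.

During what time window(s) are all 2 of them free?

Tara free: 06:00-07:45, 08:30-14:45, 16:00-17:45.
Viktor free: 06:00-07:45, 09:45-15:15, 16:30-19:00 (invert busy blocks within the working day).
Tara ∩ Viktor: 06:00-07:45, 09:45-14:45, 16:30-17:45.

06:00-07:45, 09:45-14:45, 16:30-17:45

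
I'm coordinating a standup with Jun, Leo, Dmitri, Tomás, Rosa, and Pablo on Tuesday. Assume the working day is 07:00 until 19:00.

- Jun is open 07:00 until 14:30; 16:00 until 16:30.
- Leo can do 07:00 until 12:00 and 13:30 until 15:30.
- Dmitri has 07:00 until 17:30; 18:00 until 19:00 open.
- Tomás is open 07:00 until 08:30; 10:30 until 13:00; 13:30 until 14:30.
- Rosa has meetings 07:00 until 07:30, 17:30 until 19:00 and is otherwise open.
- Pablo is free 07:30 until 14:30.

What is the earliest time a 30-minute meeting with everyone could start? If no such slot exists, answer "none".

Jun free: 07:00-14:30, 16:00-16:30.
Leo free: 07:00-12:00, 13:30-15:30.
Dmitri free: 07:00-17:30, 18:00-19:00.
Tomás free: 07:00-08:30, 10:30-13:00, 13:30-14:30.
Rosa free: 07:30-17:30 (invert busy blocks within the working day).
Pablo free: 07:30-14:30.
Jun ∩ Leo: 07:00-12:00, 13:30-14:30.
Jun ∩ Leo ∩ Dmitri: 07:00-12:00, 13:30-14:30.
Jun ∩ Leo ∩ Dmitri ∩ Tomás: 07:00-08:30, 10:30-12:00, 13:30-14:30.
Jun ∩ Leo ∩ Dmitri ∩ Tomás ∩ Rosa: 07:30-08:30, 10:30-12:00, 13:30-14:30.
Jun ∩ Leo ∩ Dmitri ∩ Tomás ∩ Rosa ∩ Pablo: 07:30-08:30, 10:30-12:00, 13:30-14:30.
Those are the intersection windows.
The first common window of at least 30 minutes is 07:30-08:30, so the earliest start is 07:30.

07:30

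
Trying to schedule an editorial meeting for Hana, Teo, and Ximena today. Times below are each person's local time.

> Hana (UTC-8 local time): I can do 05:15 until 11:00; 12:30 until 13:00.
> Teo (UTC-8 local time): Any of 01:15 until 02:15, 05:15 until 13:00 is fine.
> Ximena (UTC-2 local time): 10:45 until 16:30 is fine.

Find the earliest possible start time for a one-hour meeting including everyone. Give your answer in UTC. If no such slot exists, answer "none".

Hana in UTC: 13:15-19:00, 20:30-21:00 (add 8h to convert from UTC-8).
Teo in UTC: 09:15-10:15, 13:15-21:00 (add 8h to convert from UTC-8).
Ximena in UTC: 12:45-18:30 (add 2h to convert from UTC-2).
Hana ∩ Teo: 13:15-19:00, 20:30-21:00.
Hana ∩ Teo ∩ Ximena: 13:15-18:30.
Those are the intersection windows.
The first common window of at least 60 minutes is 13:15-18:30, so the earliest start is 13:15.

13:15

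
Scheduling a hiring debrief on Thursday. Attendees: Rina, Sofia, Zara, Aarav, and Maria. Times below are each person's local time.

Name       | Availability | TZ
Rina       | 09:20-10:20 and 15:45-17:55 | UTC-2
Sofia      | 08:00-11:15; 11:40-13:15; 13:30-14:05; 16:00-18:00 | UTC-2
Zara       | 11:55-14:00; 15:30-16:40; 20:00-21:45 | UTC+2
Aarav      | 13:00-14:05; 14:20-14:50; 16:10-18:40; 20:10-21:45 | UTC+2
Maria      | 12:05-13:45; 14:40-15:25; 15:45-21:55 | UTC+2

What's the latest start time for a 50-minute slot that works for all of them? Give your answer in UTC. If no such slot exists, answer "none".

Rina in UTC: 11:20-12:20, 17:45-19:55 (add 2h to convert from UTC-2).
Sofia in UTC: 10:00-13:15, 13:40-15:15, 15:30-16:05, 18:00-20:00 (add 2h to convert from UTC-2).
Zara in UTC: 09:55-12:00, 13:30-14:40, 18:00-19:45 (subtract 2h to convert from UTC+2).
Aarav in UTC: 11:00-12:05, 12:20-12:50, 14:10-16:40, 18:10-19:45 (subtract 2h to convert from UTC+2).
Maria in UTC: 10:05-11:45, 12:40-13:25, 13:45-19:55 (subtract 2h to convert from UTC+2).
Rina ∩ Sofia: 11:20-12:20, 18:00-19:55.
Rina ∩ Sofia ∩ Zara: 11:20-12:00, 18:00-19:45.
Rina ∩ Sofia ∩ Zara ∩ Aarav: 11:20-12:00, 18:10-19:45.
Rina ∩ Sofia ∩ Zara ∩ Aarav ∩ Maria: 11:20-11:45, 18:10-19:45.
The last common window of at least 50 minutes is 18:10-19:45; a 50-minute meeting can start as late as 18:55 and still end by 19:45.

18:55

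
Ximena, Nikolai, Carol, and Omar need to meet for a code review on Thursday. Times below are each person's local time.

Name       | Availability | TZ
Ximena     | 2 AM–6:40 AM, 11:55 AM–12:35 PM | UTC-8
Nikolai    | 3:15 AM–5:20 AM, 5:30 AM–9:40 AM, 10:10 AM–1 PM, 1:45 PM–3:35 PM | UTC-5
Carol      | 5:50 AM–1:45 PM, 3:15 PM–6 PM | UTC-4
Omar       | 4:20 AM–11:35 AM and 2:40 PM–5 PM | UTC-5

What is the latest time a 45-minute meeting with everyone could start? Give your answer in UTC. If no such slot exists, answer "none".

Ximena in UTC: 10:00-14:40, 19:55-20:35 (add 8h to convert from UTC-8).
Nikolai in UTC: 08:15-10:20, 10:30-14:40, 15:10-18:00, 18:45-20:35 (add 5h to convert from UTC-5).
Carol in UTC: 09:50-17:45, 19:15-22:00 (add 4h to convert from UTC-4).
Omar in UTC: 09:20-16:35, 19:40-22:00 (add 5h to convert from UTC-5).
Ximena ∩ Nikolai: 10:00-10:20, 10:30-14:40, 19:55-20:35.
Ximena ∩ Nikolai ∩ Carol: 10:00-10:20, 10:30-14:40, 19:55-20:35.
Ximena ∩ Nikolai ∩ Carol ∩ Omar: 10:00-10:20, 10:30-14:40, 19:55-20:35.
The last common window of at least 45 minutes is 10:30-14:40; a 45-minute meeting can start as late as 13:55 and still end by 14:40.

13:55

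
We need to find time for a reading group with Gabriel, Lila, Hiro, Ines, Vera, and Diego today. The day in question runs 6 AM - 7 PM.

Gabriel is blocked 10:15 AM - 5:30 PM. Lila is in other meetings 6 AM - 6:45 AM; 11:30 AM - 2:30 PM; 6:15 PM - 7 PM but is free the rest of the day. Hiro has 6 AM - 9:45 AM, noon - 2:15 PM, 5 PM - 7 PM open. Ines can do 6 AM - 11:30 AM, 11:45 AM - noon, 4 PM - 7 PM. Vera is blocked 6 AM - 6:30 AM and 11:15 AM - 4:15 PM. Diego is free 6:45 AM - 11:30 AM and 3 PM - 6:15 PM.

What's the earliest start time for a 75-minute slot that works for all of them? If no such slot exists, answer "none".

Gabriel free: 06:00-10:15, 17:30-19:00 (invert busy blocks within the working day).
Lila free: 06:45-11:30, 14:30-18:15 (invert busy blocks within the working day).
Hiro free: 06:00-09:45, 12:00-14:15, 17:00-19:00.
Ines free: 06:00-11:30, 11:45-12:00, 16:00-19:00.
Vera free: 06:30-11:15, 16:15-19:00 (invert busy blocks within the working day).
Diego free: 06:45-11:30, 15:00-18:15.
Gabriel ∩ Lila: 06:45-10:15, 17:30-18:15.
Gabriel ∩ Lila ∩ Hiro: 06:45-09:45, 17:30-18:15.
Gabriel ∩ Lila ∩ Hiro ∩ Ines: 06:45-09:45, 17:30-18:15.
Gabriel ∩ Lila ∩ Hiro ∩ Ines ∩ Vera: 06:45-09:45, 17:30-18:15.
Gabriel ∩ Lila ∩ Hiro ∩ Ines ∩ Vera ∩ Diego: 06:45-09:45, 17:30-18:15.
The first common window of at least 75 minutes is 06:45-09:45, so the earliest start is 06:45.

06:45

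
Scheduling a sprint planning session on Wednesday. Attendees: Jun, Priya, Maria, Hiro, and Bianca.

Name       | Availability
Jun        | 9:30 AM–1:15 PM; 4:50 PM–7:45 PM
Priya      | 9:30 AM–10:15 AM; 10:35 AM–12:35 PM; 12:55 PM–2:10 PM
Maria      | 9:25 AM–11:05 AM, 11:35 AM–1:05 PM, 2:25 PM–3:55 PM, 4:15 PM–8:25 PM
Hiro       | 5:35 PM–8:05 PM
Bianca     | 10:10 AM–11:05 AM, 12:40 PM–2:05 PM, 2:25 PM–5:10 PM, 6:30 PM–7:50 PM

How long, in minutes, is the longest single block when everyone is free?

Jun ∩ Priya: 09:30-10:15, 10:35-12:35, 12:55-13:15.
Jun ∩ Priya ∩ Maria: 09:30-10:15, 10:35-11:05, 11:35-12:35, 12:55-13:05.
Jun ∩ Priya ∩ Maria ∩ Hiro: ∅.
Jun ∩ Priya ∩ Maria ∩ Hiro ∩ Bianca: ∅.
There is no time when everyone is free.
No common window exists, so the longest block is 0 minutes.

0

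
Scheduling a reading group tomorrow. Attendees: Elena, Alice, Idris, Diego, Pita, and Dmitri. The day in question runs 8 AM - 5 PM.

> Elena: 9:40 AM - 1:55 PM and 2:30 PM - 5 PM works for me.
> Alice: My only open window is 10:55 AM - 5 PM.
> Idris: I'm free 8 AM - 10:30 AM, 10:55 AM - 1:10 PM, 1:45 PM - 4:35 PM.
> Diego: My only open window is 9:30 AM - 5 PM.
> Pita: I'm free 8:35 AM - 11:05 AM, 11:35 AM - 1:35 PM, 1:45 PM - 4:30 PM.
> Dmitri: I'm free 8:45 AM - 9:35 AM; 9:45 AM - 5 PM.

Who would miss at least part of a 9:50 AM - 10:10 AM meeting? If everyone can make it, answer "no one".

Elena: free for 09:50-10:10. Alice: not fully free for 09:50-10:10. Idris: free for 09:50-10:10. Diego: free for 09:50-10:10. Pita: free for 09:50-10:10. Dmitri: free for 09:50-10:10.

Alice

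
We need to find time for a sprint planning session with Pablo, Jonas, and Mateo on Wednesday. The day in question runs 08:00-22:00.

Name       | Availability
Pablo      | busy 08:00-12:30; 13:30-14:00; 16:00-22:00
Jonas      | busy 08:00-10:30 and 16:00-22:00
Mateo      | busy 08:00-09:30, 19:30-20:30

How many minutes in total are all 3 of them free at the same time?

Pablo free: 12:30-13:30, 14:00-16:00 (invert busy blocks within the working day).
Jonas free: 10:30-16:00 (invert busy blocks within the working day).
Mateo free: 09:30-19:30, 20:30-22:00 (invert busy blocks within the working day).
Pablo ∩ Jonas: 12:30-13:30, 14:00-16:00.
Pablo ∩ Jonas ∩ Mateo: 12:30-13:30, 14:00-16:00.
Summing the common windows: 60 + 120 = 180 minutes.

180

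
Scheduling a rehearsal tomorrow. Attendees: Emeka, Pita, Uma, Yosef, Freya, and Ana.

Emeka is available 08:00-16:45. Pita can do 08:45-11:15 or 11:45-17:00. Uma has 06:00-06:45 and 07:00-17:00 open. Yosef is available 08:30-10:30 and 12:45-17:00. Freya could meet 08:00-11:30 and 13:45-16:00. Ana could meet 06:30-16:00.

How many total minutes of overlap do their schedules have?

240

Emeka ∩ Pita: 08:45-11:15, 11:45-16:45.
Emeka ∩ Pita ∩ Uma: 08:45-11:15, 11:45-16:45.
Emeka ∩ Pita ∩ Uma ∩ Yosef: 08:45-10:30, 12:45-16:45.
Emeka ∩ Pita ∩ Uma ∩ Yosef ∩ Freya: 08:45-10:30, 13:45-16:00.
Emeka ∩ Pita ∩ Uma ∩ Yosef ∩ Freya ∩ Ana: 08:45-10:30, 13:45-16:00.
Summing the common windows: 105 + 135 = 240 minutes.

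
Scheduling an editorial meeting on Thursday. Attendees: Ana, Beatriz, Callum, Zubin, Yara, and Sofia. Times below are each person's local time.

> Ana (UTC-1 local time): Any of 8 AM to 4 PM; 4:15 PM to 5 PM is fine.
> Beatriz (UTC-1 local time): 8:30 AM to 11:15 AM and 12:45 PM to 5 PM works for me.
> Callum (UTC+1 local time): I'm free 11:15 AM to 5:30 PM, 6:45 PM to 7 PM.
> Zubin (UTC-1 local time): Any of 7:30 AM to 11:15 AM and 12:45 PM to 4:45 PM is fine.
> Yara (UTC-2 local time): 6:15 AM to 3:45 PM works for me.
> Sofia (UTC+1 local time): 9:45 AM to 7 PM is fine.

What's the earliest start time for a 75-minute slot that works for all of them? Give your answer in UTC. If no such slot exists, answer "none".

Ana in UTC: 09:00-17:00, 17:15-18:00 (add 1h to convert from UTC-1).
Beatriz in UTC: 09:30-12:15, 13:45-18:00 (add 1h to convert from UTC-1).
Callum in UTC: 10:15-16:30, 17:45-18:00 (subtract 1h to convert from UTC+1).
Zubin in UTC: 08:30-12:15, 13:45-17:45 (add 1h to convert from UTC-1).
Yara in UTC: 08:15-17:45 (add 2h to convert from UTC-2).
Sofia in UTC: 08:45-18:00 (subtract 1h to convert from UTC+1).
Ana ∩ Beatriz: 09:30-12:15, 13:45-17:00, 17:15-18:00.
Ana ∩ Beatriz ∩ Callum: 10:15-12:15, 13:45-16:30, 17:45-18:00.
Ana ∩ Beatriz ∩ Callum ∩ Zubin: 10:15-12:15, 13:45-16:30.
Ana ∩ Beatriz ∩ Callum ∩ Zubin ∩ Yara: 10:15-12:15, 13:45-16:30.
Ana ∩ Beatriz ∩ Callum ∩ Zubin ∩ Yara ∩ Sofia: 10:15-12:15, 13:45-16:30.
Those are the intersection windows.
The first common window of at least 75 minutes is 10:15-12:15, so the earliest start is 10:15.

10:15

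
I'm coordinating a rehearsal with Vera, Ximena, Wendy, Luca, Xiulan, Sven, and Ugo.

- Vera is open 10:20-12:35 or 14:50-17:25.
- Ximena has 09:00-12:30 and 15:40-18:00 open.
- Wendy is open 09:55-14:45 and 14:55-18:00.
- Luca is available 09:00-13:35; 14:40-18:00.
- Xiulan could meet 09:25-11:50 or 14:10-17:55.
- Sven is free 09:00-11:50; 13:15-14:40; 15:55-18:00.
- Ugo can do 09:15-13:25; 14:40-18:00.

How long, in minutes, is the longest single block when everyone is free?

Vera ∩ Ximena: 10:20-12:30, 15:40-17:25.
Vera ∩ Ximena ∩ Wendy: 10:20-12:30, 15:40-17:25.
Vera ∩ Ximena ∩ Wendy ∩ Luca: 10:20-12:30, 15:40-17:25.
Vera ∩ Ximena ∩ Wendy ∩ Luca ∩ Xiulan: 10:20-11:50, 15:40-17:25.
Vera ∩ Ximena ∩ Wendy ∩ Luca ∩ Xiulan ∩ Sven: 10:20-11:50, 15:55-17:25.
Vera ∩ Ximena ∩ Wendy ∩ Luca ∩ Xiulan ∩ Sven ∩ Ugo: 10:20-11:50, 15:55-17:25.
Those are the intersection windows.
The longest is 10:20-11:50 at 90 minutes.

90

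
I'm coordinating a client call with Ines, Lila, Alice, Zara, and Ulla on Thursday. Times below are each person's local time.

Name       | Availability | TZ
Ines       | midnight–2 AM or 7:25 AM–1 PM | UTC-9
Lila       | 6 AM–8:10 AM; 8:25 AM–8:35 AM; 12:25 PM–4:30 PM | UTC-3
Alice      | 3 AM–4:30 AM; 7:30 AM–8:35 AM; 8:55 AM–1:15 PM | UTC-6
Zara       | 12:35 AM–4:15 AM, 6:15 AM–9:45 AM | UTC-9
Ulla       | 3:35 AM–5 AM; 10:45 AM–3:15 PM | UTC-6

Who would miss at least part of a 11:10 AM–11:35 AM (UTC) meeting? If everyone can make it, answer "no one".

Alice, Ines, Lila, Ulla

Ines in UTC: 09:00-11:00, 16:25-22:00 (add 9h to convert from UTC-9).
Lila in UTC: 09:00-11:10, 11:25-11:35, 15:25-19:30 (add 3h to convert from UTC-3).
Alice in UTC: 09:00-10:30, 13:30-14:35, 14:55-19:15 (add 6h to convert from UTC-6).
Zara in UTC: 09:35-13:15, 15:15-18:45 (add 9h to convert from UTC-9).
Ulla in UTC: 09:35-11:00, 16:45-21:15 (add 6h to convert from UTC-6).
Ines: not fully free for 11:10-11:35. Lila: not fully free for 11:10-11:35. Alice: not fully free for 11:10-11:35. Zara: free for 11:10-11:35. Ulla: not fully free for 11:10-11:35.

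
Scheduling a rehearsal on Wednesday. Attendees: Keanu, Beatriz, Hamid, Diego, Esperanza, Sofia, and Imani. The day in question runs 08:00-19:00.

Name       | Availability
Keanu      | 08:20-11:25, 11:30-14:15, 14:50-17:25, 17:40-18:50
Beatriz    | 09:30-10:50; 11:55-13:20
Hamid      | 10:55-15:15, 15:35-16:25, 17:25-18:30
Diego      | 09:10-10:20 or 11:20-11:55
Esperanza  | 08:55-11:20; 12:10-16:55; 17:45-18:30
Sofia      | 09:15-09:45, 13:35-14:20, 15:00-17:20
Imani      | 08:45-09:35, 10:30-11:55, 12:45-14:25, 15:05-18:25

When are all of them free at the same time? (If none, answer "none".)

none

Keanu ∩ Beatriz: 09:30-10:50, 11:55-13:20.
Keanu ∩ Beatriz ∩ Hamid: 11:55-13:20.
Keanu ∩ Beatriz ∩ Hamid ∩ Diego: ∅.
Keanu ∩ Beatriz ∩ Hamid ∩ Diego ∩ Esperanza: ∅.
Keanu ∩ Beatriz ∩ Hamid ∩ Diego ∩ Esperanza ∩ Sofia: ∅.
Keanu ∩ Beatriz ∩ Hamid ∩ Diego ∩ Esperanza ∩ Sofia ∩ Imani: ∅.
There is no time when everyone is free.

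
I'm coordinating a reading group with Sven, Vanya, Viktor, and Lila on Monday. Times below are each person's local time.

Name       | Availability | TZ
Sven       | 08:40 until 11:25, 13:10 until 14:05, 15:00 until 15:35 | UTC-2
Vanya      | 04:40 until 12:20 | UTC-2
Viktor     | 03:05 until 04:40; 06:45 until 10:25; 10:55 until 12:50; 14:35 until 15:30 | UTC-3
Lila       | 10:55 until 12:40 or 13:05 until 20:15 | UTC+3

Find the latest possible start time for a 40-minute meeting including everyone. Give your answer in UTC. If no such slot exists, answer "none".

12:45

Sven in UTC: 10:40-13:25, 15:10-16:05, 17:00-17:35 (add 2h to convert from UTC-2).
Vanya in UTC: 06:40-14:20 (add 2h to convert from UTC-2).
Viktor in UTC: 06:05-07:40, 09:45-13:25, 13:55-15:50, 17:35-18:30 (add 3h to convert from UTC-3).
Lila in UTC: 07:55-09:40, 10:05-17:15 (subtract 3h to convert from UTC+3).
Sven ∩ Vanya: 10:40-13:25.
Sven ∩ Vanya ∩ Viktor: 10:40-13:25.
Sven ∩ Vanya ∩ Viktor ∩ Lila: 10:40-13:25.
The last common window of at least 40 minutes is 10:40-13:25; a 40-minute meeting can start as late as 12:45 and still end by 13:25.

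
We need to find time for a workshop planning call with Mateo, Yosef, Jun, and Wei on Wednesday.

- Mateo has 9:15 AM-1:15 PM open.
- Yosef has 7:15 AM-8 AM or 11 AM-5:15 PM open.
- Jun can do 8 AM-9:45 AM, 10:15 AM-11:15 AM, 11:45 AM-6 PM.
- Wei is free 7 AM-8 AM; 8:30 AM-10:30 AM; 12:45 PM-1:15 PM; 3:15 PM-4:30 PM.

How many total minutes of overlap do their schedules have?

30

Mateo ∩ Yosef: 11:00-13:15.
Mateo ∩ Yosef ∩ Jun: 11:00-11:15, 11:45-13:15.
Mateo ∩ Yosef ∩ Jun ∩ Wei: 12:45-13:15.
Those are the intersection windows.
That's a single block of 30 minutes.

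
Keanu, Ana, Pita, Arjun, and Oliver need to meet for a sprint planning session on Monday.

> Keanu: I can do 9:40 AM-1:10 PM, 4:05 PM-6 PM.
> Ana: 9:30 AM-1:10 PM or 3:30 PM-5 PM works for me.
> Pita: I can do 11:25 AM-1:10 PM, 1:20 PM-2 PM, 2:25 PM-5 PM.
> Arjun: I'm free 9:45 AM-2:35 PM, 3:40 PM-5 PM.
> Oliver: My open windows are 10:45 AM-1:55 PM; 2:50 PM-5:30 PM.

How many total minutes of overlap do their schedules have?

160

Keanu ∩ Ana: 09:40-13:10, 16:05-17:00.
Keanu ∩ Ana ∩ Pita: 11:25-13:10, 16:05-17:00.
Keanu ∩ Ana ∩ Pita ∩ Arjun: 11:25-13:10, 16:05-17:00.
Keanu ∩ Ana ∩ Pita ∩ Arjun ∩ Oliver: 11:25-13:10, 16:05-17:00.
Summing the common windows: 105 + 55 = 160 minutes.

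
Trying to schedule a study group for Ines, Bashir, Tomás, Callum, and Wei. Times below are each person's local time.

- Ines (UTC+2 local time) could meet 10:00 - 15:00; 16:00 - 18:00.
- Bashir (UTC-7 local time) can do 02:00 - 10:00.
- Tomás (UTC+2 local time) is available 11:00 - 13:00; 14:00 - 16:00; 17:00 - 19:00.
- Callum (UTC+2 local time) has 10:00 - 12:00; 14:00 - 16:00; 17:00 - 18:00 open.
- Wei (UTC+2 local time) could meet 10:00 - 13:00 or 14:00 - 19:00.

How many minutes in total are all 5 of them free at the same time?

Ines in UTC: 08:00-13:00, 14:00-16:00 (subtract 2h to convert from UTC+2).
Bashir in UTC: 09:00-17:00 (add 7h to convert from UTC-7).
Tomás in UTC: 09:00-11:00, 12:00-14:00, 15:00-17:00 (subtract 2h to convert from UTC+2).
Callum in UTC: 08:00-10:00, 12:00-14:00, 15:00-16:00 (subtract 2h to convert from UTC+2).
Wei in UTC: 08:00-11:00, 12:00-17:00 (subtract 2h to convert from UTC+2).
Ines ∩ Bashir: 09:00-13:00, 14:00-16:00.
Ines ∩ Bashir ∩ Tomás: 09:00-11:00, 12:00-13:00, 15:00-16:00.
Ines ∩ Bashir ∩ Tomás ∩ Callum: 09:00-10:00, 12:00-13:00, 15:00-16:00.
Ines ∩ Bashir ∩ Tomás ∩ Callum ∩ Wei: 09:00-10:00, 12:00-13:00, 15:00-16:00.
Those are the intersection windows.
Summing the common windows: 60 + 60 + 60 = 180 minutes.

180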